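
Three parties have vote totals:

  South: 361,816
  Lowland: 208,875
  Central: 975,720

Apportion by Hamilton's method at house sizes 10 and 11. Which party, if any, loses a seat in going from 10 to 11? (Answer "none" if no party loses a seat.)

At 10 seats: South 2, Lowland 2, Central 6.
At 11 seats: South 3, Lowland 1, Central 7.
Lowland drops from 2 to 1.

Lowland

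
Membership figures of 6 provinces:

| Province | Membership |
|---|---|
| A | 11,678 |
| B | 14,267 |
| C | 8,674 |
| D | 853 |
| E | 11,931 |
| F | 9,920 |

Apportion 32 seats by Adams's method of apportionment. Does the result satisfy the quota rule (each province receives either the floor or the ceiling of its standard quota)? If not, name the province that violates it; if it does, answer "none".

Standard quotas: A 6.519, B 7.964, C 4.842, D 0.476, E 6.660, F 5.538.
Adams allocation: A 6, B 8, C 5, D 1, E 7, F 5.
Every allocation lies between the lower and upper quota.

none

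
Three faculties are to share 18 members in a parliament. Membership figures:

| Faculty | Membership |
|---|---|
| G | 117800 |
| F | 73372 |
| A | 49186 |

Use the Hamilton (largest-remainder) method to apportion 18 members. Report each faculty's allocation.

The standard divisor is 240358/18 ≈ 13353.222.
Standard quotas: G 8.8218, F 5.4947, A 3.6835.
Lower quotas: G 8, F 5, A 3 (sum 16, leaving 2 seats).
Remainders in descending order: G 0.8218, A 0.6835, F 0.4947.
The surplus seats go to G, A.

G 9, F 5, A 4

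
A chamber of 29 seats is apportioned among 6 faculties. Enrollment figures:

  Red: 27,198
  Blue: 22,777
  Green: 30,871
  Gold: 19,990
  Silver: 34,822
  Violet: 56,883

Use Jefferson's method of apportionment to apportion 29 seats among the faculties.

Red 4, Blue 3, Green 5, Gold 3, Silver 5, Violet 9

Standard divisor 192541/29 ≈ 6639.345; standard quotas: Red 4.096, Blue 3.431, Green 4.650, Gold 3.011, Silver 5.245, Violet 8.568.
Rounding down gives 4, 3, 4, 3, 5, 8 = 27 seats, so the divisor must be adjusted.
With modified divisor 6000: modified quotas Red 4.533, Blue 3.796, Green 5.145, Gold 3.332, Silver 5.804, Violet 9.480.
Rounding down: Red 4, Blue 3, Green 5, Gold 3, Silver 5, Violet 9 (total 29).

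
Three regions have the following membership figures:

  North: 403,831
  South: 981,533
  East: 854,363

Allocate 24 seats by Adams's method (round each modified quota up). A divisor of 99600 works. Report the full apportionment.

With modified divisor 99600: modified quotas North 4.055, South 9.855, East 8.578.
Rounding up: North 5, South 10, East 9 (total 24).

North: 5; South: 10; East: 9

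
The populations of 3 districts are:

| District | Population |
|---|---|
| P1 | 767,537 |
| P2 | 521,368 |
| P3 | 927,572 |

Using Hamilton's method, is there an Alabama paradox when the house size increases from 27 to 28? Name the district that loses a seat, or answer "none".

P2

At 27 seats: P1 9, P2 7, P3 11.
At 28 seats: P1 10, P2 6, P3 12.
P2 drops from 7 to 6.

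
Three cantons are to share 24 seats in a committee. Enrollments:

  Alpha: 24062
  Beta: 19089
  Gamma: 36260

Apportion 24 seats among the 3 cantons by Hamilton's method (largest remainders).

Total 79411; standard divisor 79411/24 ≈ 3308.792.
Standard quotas: Alpha 7.2721, Beta 5.7692, Gamma 10.9587.
Lower quotas: Alpha 7, Beta 5, Gamma 10 (sum 22, leaving 2 seats).
Remainders in descending order: Gamma 0.9587, Beta 0.7692, Alpha 0.2721.
The surplus seats go to Gamma, Beta.

Alpha 7, Beta 6, Gamma 11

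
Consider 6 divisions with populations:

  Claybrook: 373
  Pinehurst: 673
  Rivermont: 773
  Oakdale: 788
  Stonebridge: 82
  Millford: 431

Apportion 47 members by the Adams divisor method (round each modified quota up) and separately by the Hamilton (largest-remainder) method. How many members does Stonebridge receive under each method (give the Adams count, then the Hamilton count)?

2 and 1

Adams: Claybrook 6, Pinehurst 10, Rivermont 11, Oakdale 11, Stonebridge 2, Millford 7.
Hamilton: Claybrook 6, Pinehurst 10, Rivermont 12, Oakdale 12, Stonebridge 1, Millford 6.
Stonebridge gets 2 under Adams and 1 under Hamilton.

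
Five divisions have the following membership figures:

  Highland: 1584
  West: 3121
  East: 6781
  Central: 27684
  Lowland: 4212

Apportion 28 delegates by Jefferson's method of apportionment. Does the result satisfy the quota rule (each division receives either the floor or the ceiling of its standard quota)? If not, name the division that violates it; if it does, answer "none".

Central

Standard quotas: Highland 1.022, West 2.014, East 4.377, Central 17.868, Lowland 2.719.
Jefferson allocation: Highland 1, West 2, East 4, Central 19, Lowland 2.
Central has quota 17.868 (lower 17, upper 18) but receives 19 — outside the quota interval.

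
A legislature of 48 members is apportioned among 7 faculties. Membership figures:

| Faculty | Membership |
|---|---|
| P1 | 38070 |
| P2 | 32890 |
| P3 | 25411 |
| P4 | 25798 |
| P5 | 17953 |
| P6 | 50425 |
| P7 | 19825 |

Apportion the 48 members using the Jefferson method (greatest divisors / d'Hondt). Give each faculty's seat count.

P1: 9, P2: 7, P3: 6, P4: 6, P5: 4, P6: 12, P7: 4

Standard divisor 210372/48 ≈ 4382.75; standard quotas: P1 8.686, P2 7.504, P3 5.798, P4 5.886, P5 4.096, P6 11.505, P7 4.523.
Rounding down gives 8, 7, 5, 5, 4, 11, 4 = 44 seats, so the divisor must be adjusted.
With modified divisor 4160: modified quotas P1 9.151, P2 7.906, P3 6.108, P4 6.201, P5 4.316, P6 12.121, P7 4.766.
Rounding down: P1 9, P2 7, P3 6, P4 6, P5 4, P6 12, P7 4 (total 48).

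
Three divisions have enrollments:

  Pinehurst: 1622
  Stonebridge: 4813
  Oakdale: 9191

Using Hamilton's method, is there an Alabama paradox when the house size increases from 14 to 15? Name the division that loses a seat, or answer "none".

Pinehurst

At 14 seats: Pinehurst 2, Stonebridge 4, Oakdale 8.
At 15 seats: Pinehurst 1, Stonebridge 5, Oakdale 9.
Pinehurst drops from 2 to 1.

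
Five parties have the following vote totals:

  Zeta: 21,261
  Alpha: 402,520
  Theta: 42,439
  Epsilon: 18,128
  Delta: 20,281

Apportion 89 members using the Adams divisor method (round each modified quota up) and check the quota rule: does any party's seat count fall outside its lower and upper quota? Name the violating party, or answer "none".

Standard quotas: Zeta 3.750, Alpha 70.991, Theta 7.485, Epsilon 3.197, Delta 3.577.
Adams allocation: Zeta 4, Alpha 69, Theta 8, Epsilon 4, Delta 4.
Alpha has quota 70.991 (lower 70, upper 71) but receives 69 — outside the quota interval.

Alpha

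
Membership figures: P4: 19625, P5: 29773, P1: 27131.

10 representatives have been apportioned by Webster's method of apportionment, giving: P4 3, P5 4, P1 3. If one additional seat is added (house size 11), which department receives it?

P1

Priority for the next seat is population ÷ (current seats + 0.5).
Priorities: P4 5607.143, P5 6616.222, P1 7751.714.
Highest priority: P1.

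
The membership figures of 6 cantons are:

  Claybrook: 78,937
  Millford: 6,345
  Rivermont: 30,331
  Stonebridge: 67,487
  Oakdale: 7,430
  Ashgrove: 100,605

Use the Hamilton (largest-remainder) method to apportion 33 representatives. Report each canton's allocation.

Claybrook=9, Millford=1, Rivermont=3, Stonebridge=8, Oakdale=1, Ashgrove=11

The standard divisor is 291135/33 ≈ 8822.273.
Standard quotas: Claybrook 8.9475, Millford 0.7192, Rivermont 3.4380, Stonebridge 7.6496, Oakdale 0.8422, Ashgrove 11.4035.
Lower quotas: Claybrook 8, Millford 0, Rivermont 3, Stonebridge 7, Oakdale 0, Ashgrove 11 (sum 29, leaving 4 seats).
Remainders in descending order: Claybrook 0.9475, Oakdale 0.8422, Millford 0.7192, Stonebridge 0.6496, Rivermont 0.4380, Ashgrove 0.4035.
The surplus seats go to Claybrook, Oakdale, Millford, Stonebridge.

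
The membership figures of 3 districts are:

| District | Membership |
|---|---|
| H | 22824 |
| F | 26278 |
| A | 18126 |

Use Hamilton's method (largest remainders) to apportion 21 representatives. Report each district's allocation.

Standard divisor: 67228 ÷ 21 ≈ 3201.333.
Standard quotas: H 7.1295, F 8.2085, A 5.6620.
Lower quotas: H 7, F 8, A 5 (sum 20, leaving 1 seat).
Remainders in descending order: A 0.6620, F 0.2085, H 0.1295.
The surplus seat goes to A.

H: 7; F: 8; A: 6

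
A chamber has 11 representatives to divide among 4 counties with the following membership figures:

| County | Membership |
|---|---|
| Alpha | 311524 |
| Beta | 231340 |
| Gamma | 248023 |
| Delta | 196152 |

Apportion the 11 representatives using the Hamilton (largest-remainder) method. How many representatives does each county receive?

Alpha 3, Beta 3, Gamma 3, Delta 2

Total 987039; standard divisor 987039/11 ≈ 89730.818.
Standard quotas: Alpha 3.4718, Beta 2.5782, Gamma 2.7641, Delta 2.1860.
Lower quotas: Alpha 3, Beta 2, Gamma 2, Delta 2 (sum 9, leaving 2 seats).
Remainders in descending order: Gamma 0.7641, Beta 0.5782, Alpha 0.4718, Delta 0.1860.
The surplus seats go to Gamma, Beta.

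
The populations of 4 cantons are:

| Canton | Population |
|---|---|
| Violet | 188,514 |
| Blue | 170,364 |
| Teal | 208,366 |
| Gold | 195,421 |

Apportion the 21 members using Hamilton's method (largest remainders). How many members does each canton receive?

Violet 5, Blue 5, Teal 6, Gold 5

Total 762665; standard divisor 762665/21 ≈ 36317.381.
Standard quotas: Violet 5.1907, Blue 4.6910, Teal 5.7374, Gold 5.3809.
Lower quotas: Violet 5, Blue 4, Teal 5, Gold 5 (sum 19, leaving 2 seats).
Remainders in descending order: Teal 0.7374, Blue 0.6910, Gold 0.3809, Violet 0.1907.
Largest remainders: Teal, Blue receive the extra seats.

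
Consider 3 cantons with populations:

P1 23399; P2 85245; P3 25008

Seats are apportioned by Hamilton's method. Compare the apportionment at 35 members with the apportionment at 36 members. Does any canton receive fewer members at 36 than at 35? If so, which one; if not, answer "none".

none

At 35 seats: P1 6, P2 22, P3 7.
At 36 seats: P1 6, P2 23, P3 7.
No canton's allocation decreased.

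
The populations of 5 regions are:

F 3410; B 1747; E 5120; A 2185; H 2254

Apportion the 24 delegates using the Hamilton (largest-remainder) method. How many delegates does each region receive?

F: 5, B: 3, E: 8, A: 4, H: 4

Total 14716; standard divisor 14716/24 ≈ 613.167.
Standard quotas: F 5.5613, B 2.8491, E 8.3501, A 3.5635, H 3.6760.
Lower quotas: F 5, B 2, E 8, A 3, H 3 (sum 21, leaving 3 seats).
Remainders in descending order: B 0.8491, H 0.6760, A 0.5635, F 0.5613, E 0.3501.
The surplus seats go to B, H, A.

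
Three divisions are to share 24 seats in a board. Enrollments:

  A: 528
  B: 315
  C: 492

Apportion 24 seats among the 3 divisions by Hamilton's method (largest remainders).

Total 1335; standard divisor 1335/24 ≈ 55.625.
Standard quotas: A 9.492, B 5.663, C 8.845.
Lower quotas: A 9, B 5, C 8 (sum 22, leaving 2 seats).
Remainders in descending order: C 0.845, B 0.663, A 0.492.
Largest remainders: C, B receive the extra seats.

A=9, B=6, C=9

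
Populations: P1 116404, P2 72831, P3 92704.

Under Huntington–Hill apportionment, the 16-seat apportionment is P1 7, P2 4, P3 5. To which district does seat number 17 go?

Priority for the next seat is population ÷ (√(s·(s+1))).
Priorities: P1 15555.139, P2 16285.507, P3 16925.357.
Highest priority: P3.

P3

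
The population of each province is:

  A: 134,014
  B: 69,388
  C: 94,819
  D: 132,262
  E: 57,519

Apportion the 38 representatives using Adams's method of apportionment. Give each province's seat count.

Standard divisor 488002/38 ≈ 12842.158; standard quotas: A 10.435, B 5.403, C 7.383, D 10.299, E 4.479.
Rounding up gives 11, 6, 8, 11, 5 = 41 seats, so the divisor must be adjusted.
With modified divisor 13700: modified quotas A 9.782, B 5.065, C 6.921, D 9.654, E 4.198.
Rounding up: A 10, B 6, C 7, D 10, E 5 (total 38).

A 10, B 6, C 7, D 10, E 5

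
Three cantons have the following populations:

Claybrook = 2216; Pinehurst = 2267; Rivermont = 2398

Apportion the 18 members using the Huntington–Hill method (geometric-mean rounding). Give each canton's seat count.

Claybrook 6; Pinehurst 6; Rivermont 6

With divisor 387: modified quotas Claybrook 5.726, Pinehurst 5.858, Rivermont 6.196.
Geometric-mean thresholds: Claybrook √(5·6)=5.477, Pinehurst √(5·6)=5.477, Rivermont √(6·7)=6.481.
Each quota rounded against its threshold gives Claybrook 6, Pinehurst 6, Rivermont 6 (total 18).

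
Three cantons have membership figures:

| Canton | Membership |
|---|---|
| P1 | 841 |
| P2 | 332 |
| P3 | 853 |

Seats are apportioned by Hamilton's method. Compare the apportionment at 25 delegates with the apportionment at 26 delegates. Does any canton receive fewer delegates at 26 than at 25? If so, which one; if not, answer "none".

At 25 seats: P1 10, P2 4, P3 11.
At 26 seats: P1 11, P2 4, P3 11.
No canton's allocation decreased.

none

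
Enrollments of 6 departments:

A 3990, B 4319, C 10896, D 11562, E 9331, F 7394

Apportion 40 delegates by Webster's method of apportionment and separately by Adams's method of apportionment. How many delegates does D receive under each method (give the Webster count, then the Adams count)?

Webster: A 3, B 4, C 9, D 10, E 8, F 6.
Adams: A 4, B 4, C 9, D 9, E 8, F 6.
D gets 10 under Webster and 9 under Adams.

10 and 9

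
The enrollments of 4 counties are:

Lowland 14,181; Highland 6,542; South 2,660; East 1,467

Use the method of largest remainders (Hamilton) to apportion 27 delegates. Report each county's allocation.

The standard divisor is 24850/27 ≈ 920.37.
Standard quotas: Lowland 15.4079, Highland 7.1080, South 2.8901, East 1.5939.
Lower quotas: Lowland 15, Highland 7, South 2, East 1 (sum 25, leaving 2 seats).
Remainders in descending order: South 0.8901, East 0.5939, Lowland 0.4079, Highland 0.1080.
Largest remainders: South, East receive the extra seats.

Lowland 15, Highland 7, South 3, East 2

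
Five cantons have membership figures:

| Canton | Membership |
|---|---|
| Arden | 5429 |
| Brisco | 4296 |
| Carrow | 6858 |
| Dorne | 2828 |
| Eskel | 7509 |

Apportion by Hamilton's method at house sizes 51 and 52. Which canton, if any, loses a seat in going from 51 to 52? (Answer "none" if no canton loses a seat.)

Dorne

At 51 seats: Arden 10, Brisco 8, Carrow 13, Dorne 6, Eskel 14.
At 52 seats: Arden 11, Brisco 8, Carrow 13, Dorne 5, Eskel 15.
Dorne drops from 6 to 5.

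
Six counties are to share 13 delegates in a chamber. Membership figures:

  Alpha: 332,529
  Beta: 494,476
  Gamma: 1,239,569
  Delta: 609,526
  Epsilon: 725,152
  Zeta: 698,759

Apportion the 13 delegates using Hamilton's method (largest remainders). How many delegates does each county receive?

Alpha 1, Beta 2, Gamma 4, Delta 2, Epsilon 2, Zeta 2

The standard divisor is 4100011/13 ≈ 315385.462.
Standard quotas: Alpha 1.0544, Beta 1.5678, Gamma 3.9303, Delta 1.9326, Epsilon 2.2993, Zeta 2.2156.
Lower quotas: Alpha 1, Beta 1, Gamma 3, Delta 1, Epsilon 2, Zeta 2 (sum 10, leaving 3 seats).
Remainders in descending order: Delta 0.9326, Gamma 0.9303, Beta 0.5678, Epsilon 0.2993, Zeta 0.2156, Alpha 0.0544.
Largest remainders: Delta, Gamma, Beta receive the extra seats.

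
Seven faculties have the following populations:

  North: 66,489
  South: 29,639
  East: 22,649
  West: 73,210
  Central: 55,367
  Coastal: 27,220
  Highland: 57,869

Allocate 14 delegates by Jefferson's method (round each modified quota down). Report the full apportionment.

North=3, South=1, East=1, West=3, Central=2, Coastal=1, Highland=3

Standard divisor 332443/14 ≈ 23745.929; standard quotas: North 2.800, South 1.248, East 0.954, West 3.083, Central 2.332, Coastal 1.146, Highland 2.437.
Rounding down gives 2, 1, 0, 3, 2, 1, 2 = 11 seats, so the divisor must be adjusted.
With modified divisor 18900: modified quotas North 3.518, South 1.568, East 1.198, West 3.874, Central 2.929, Coastal 1.440, Highland 3.062.
Rounding down: North 3, South 1, East 1, West 3, Central 2, Coastal 1, Highland 3 (total 14).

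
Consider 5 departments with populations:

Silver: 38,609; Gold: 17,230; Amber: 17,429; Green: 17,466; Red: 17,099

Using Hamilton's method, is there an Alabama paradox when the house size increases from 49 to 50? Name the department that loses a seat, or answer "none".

none

At 49 seats: Silver 17, Gold 8, Amber 8, Green 8, Red 8.
At 50 seats: Silver 18, Gold 8, Amber 8, Green 8, Red 8.
No department's allocation decreased.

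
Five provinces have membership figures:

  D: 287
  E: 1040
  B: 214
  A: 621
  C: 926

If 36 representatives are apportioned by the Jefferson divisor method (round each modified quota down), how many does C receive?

Standard divisor 3088/36 ≈ 85.778; standard quotas: D 3.346, E 12.124, B 2.495, A 7.240, C 10.795.
Rounding down gives 3, 12, 2, 7, 10 = 34 seats, so the divisor must be adjusted.
With modified divisor 79: modified quotas D 3.633, E 13.165, B 2.709, A 7.861, C 11.722.
Rounding down: D 3, E 13, B 2, A 7, C 11 (total 36).
C receives 11.

11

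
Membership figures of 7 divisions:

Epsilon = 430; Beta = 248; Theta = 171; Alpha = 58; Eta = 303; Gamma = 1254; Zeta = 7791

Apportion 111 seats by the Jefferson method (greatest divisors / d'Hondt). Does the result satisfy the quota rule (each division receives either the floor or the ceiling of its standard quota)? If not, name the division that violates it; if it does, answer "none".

Zeta

Standard quotas: Epsilon 4.654, Beta 2.684, Theta 1.851, Alpha 0.628, Eta 3.280, Gamma 13.573, Zeta 84.330.
Jefferson allocation: Epsilon 4, Beta 2, Theta 1, Alpha 0, Eta 3, Gamma 14, Zeta 87.
Zeta has quota 84.330 (lower 84, upper 85) but receives 87 — outside the quota interval.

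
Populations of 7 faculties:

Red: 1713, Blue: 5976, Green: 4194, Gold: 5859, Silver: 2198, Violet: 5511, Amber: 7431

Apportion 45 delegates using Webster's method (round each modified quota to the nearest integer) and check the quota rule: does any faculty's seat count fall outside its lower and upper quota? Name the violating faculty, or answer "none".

Standard quotas: Red 2.344, Blue 8.178, Green 5.740, Gold 8.018, Silver 3.008, Violet 7.542, Amber 10.170.
Webster allocation: Red 2, Blue 8, Green 6, Gold 8, Silver 3, Violet 8, Amber 10.
Every allocation lies between the lower and upper quota.

none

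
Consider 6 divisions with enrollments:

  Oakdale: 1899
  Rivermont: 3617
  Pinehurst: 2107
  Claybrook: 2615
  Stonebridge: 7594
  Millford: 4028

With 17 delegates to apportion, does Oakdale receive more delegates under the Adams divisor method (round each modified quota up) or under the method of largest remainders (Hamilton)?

Adams: Oakdale 2, Rivermont 3, Pinehurst 2, Claybrook 2, Stonebridge 5, Millford 3.
Hamilton: Oakdale 1, Rivermont 3, Pinehurst 2, Claybrook 2, Stonebridge 6, Millford 3.
Oakdale gets 2 under Adams and 1 under Hamilton.

Adams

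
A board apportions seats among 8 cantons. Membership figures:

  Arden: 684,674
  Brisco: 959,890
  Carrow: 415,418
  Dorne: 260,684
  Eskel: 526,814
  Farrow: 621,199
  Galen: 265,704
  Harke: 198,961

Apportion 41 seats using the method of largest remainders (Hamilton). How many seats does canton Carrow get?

4

Total 3933344; standard divisor 3933344/41 ≈ 95935.22.
Standard quotas: Arden 7.1368, Brisco 10.0056, Carrow 4.3302, Dorne 2.7173, Eskel 5.4914, Farrow 6.4752, Galen 2.7696, Harke 2.0739.
Lower quotas: Arden 7, Brisco 10, Carrow 4, Dorne 2, Eskel 5, Farrow 6, Galen 2, Harke 2 (sum 38, leaving 3 seats).
Remainders in descending order: Galen 0.7696, Dorne 0.7173, Eskel 0.4914, Farrow 0.4752, Carrow 0.3302, Arden 0.1368, Harke 0.0739, Brisco 0.0056.
Largest remainders: Galen, Dorne, Eskel receive the extra seats.
Carrow receives 4.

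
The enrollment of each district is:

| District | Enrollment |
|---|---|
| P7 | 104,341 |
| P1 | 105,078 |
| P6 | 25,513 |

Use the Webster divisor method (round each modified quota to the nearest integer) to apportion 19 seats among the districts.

Standard divisor 234932/19 ≈ 12364.842; standard quotas: P7 8.439, P1 8.498, P6 2.063.
Rounding to the nearest integer gives 8, 8, 2 = 18 seats, so the divisor must be adjusted.
With modified divisor 12320: modified quotas P7 8.469, P1 8.529, P6 2.071.
Rounding to the nearest integer: P7 8, P1 9, P6 2 (total 19).

P7 8; P1 9; P6 2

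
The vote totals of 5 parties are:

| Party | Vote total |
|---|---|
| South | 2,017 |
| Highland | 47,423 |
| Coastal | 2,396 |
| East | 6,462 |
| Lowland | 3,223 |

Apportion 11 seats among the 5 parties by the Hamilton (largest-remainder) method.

South: 0, Highland: 9, Coastal: 0, East: 1, Lowland: 1

Total 61521; standard divisor 61521/11 ≈ 5592.818.
Standard quotas: South 0.3606, Highland 8.4793, Coastal 0.4284, East 1.1554, Lowland 0.5763.
Lower quotas: South 0, Highland 8, Coastal 0, East 1, Lowland 0 (sum 9, leaving 2 seats).
Remainders in descending order: Lowland 0.5763, Highland 0.4793, Coastal 0.4284, South 0.3606, East 0.1554.
The surplus seats go to Lowland, Highland.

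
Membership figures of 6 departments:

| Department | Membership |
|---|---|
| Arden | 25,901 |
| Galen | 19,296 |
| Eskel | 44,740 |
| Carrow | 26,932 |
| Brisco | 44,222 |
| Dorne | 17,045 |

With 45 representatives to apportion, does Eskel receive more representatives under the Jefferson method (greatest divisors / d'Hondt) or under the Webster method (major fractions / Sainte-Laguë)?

Jefferson

Jefferson: Arden 6, Galen 5, Eskel 12, Carrow 7, Brisco 11, Dorne 4.
Webster: Arden 7, Galen 5, Eskel 11, Carrow 7, Brisco 11, Dorne 4.
Eskel gets 12 under Jefferson and 11 under Webster.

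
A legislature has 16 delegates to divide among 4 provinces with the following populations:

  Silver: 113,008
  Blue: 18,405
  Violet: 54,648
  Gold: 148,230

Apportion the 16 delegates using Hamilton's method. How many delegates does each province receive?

Silver 5; Blue 1; Violet 3; Gold 7

Standard divisor: 334291 ÷ 16 ≈ 20893.188.
Standard quotas: Silver 5.4088, Blue 0.8809, Violet 2.6156, Gold 7.0947.
Lower quotas: Silver 5, Blue 0, Violet 2, Gold 7 (sum 14, leaving 2 seats).
Remainders in descending order: Blue 0.8809, Violet 0.6156, Silver 0.4088, Gold 0.0947.
The surplus seats go to Blue, Violet.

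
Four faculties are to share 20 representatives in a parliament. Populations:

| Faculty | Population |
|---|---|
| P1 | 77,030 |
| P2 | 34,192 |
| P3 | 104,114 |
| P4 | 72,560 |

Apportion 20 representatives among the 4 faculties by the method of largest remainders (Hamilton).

Total 287896; standard divisor 287896/20 ≈ 14394.8.
Standard quotas: P1 5.3512, P2 2.3753, P3 7.2328, P4 5.0407.
Lower quotas: P1 5, P2 2, P3 7, P4 5 (sum 19, leaving 1 seat).
Remainders in descending order: P2 0.3753, P1 0.3512, P3 0.2328, P4 0.0407.
The surplus seat goes to P2.

P1=5; P2=3; P3=7; P4=5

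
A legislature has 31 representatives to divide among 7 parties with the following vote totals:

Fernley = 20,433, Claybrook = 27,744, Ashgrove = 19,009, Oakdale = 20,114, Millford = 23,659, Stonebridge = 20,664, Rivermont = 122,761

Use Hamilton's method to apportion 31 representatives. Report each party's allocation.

Fernley=3; Claybrook=3; Ashgrove=2; Oakdale=2; Millford=3; Stonebridge=3; Rivermont=15

The standard divisor is 254384/31 ≈ 8205.935.
Standard quotas: Fernley 2.4900, Claybrook 3.3810, Ashgrove 2.3165, Oakdale 2.4512, Millford 2.8832, Stonebridge 2.5182, Rivermont 14.9600.
Lower quotas: Fernley 2, Claybrook 3, Ashgrove 2, Oakdale 2, Millford 2, Stonebridge 2, Rivermont 14 (sum 27, leaving 4 seats).
Remainders in descending order: Rivermont 0.9600, Millford 0.8832, Stonebridge 0.5182, Fernley 0.4900, Oakdale 0.4512, Claybrook 0.3810, Ashgrove 0.3165.
Largest remainders: Rivermont, Millford, Stonebridge, Fernley receive the extra seats.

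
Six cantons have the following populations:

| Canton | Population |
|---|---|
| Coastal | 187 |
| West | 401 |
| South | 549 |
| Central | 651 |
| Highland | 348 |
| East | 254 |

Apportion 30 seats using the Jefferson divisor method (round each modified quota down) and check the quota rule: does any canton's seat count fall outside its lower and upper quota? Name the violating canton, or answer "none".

none

Standard quotas: Coastal 2.347, West 5.033, South 6.891, Central 8.172, Highland 4.368, East 3.188.
Jefferson allocation: Coastal 2, West 5, South 7, Central 9, Highland 4, East 3.
Every allocation lies between the lower and upper quota.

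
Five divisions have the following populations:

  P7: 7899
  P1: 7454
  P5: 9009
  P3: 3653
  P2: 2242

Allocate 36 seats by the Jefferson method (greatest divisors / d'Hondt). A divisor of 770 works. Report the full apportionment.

With modified divisor 770: modified quotas P7 10.258, P1 9.681, P5 11.700, P3 4.744, P2 2.912.
Rounding down: P7 10, P1 9, P5 11, P3 4, P2 2 (total 36).

P7: 10, P1: 9, P5: 11, P3: 4, P2: 2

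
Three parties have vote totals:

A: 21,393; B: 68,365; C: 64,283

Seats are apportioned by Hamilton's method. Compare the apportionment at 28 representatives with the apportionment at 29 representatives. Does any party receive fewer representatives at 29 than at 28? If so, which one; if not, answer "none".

none

At 28 seats: A 4, B 12, C 12.
At 29 seats: A 4, B 13, C 12.
No party's allocation decreased.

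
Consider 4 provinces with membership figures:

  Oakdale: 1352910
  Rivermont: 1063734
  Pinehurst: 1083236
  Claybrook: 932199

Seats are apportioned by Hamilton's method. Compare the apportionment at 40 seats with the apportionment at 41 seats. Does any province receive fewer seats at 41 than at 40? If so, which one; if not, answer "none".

At 40 seats: Oakdale 12, Rivermont 10, Pinehurst 10, Claybrook 8.
At 41 seats: Oakdale 12, Rivermont 10, Pinehurst 10, Claybrook 9.
No province's allocation decreased.

none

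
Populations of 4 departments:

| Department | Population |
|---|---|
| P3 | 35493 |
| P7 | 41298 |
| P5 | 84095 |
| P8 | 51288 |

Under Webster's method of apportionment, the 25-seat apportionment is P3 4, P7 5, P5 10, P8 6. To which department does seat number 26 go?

Priority for the next seat is population ÷ (current seats + 0.5).
Priorities: P3 7887.333, P7 7508.727, P5 8009.048, P8 7890.462.
Highest priority: P5.

P5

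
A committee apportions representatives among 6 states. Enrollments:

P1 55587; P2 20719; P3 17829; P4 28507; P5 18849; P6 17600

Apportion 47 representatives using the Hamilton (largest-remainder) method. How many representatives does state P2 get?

The standard divisor is 159091/47 ≈ 3384.915.
Standard quotas: P1 16.4220, P2 6.1210, P3 5.2672, P4 8.4218, P5 5.5685, P6 5.1995.
Lower quotas: P1 16, P2 6, P3 5, P4 8, P5 5, P6 5 (sum 45, leaving 2 seats).
Remainders in descending order: P5 0.5685, P1 0.4220, P4 0.4218, P3 0.2672, P6 0.1995, P2 0.1210.
The surplus seats go to P5, P1.
P2 receives 6.

6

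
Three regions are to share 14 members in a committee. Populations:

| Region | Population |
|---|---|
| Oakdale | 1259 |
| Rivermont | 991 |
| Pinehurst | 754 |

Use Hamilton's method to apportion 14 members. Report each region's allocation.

Oakdale: 6, Rivermont: 5, Pinehurst: 3

Standard divisor: 3004 ÷ 14 ≈ 214.571.
Standard quotas: Oakdale 5.868, Rivermont 4.619, Pinehurst 3.514.
Lower quotas: Oakdale 5, Rivermont 4, Pinehurst 3 (sum 12, leaving 2 seats).
Remainders in descending order: Oakdale 0.868, Rivermont 0.619, Pinehurst 0.514.
Largest remainders: Oakdale, Rivermont receive the extra seats.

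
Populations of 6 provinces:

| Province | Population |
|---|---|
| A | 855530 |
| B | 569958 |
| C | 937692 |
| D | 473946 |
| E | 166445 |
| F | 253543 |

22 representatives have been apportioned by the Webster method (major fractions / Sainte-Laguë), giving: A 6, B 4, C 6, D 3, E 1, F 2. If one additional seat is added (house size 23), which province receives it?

C

Priority for the next seat is population ÷ (current seats + 0.5).
Priorities: A 131620.000, B 126657.333, C 144260.308, D 135413.143, E 110963.333, F 101417.200.
Highest priority: C.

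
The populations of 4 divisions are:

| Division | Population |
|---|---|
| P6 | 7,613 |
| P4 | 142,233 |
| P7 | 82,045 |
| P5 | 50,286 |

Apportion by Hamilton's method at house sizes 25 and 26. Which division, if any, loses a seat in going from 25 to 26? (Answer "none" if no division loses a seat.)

none

At 25 seats: P6 1, P4 13, P7 7, P5 4.
At 26 seats: P6 1, P4 13, P7 7, P5 5.
No division's allocation decreased.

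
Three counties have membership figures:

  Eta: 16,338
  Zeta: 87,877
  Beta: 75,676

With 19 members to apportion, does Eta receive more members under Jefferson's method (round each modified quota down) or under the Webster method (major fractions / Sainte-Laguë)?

Webster

Jefferson: Eta 1, Zeta 10, Beta 8.
Webster: Eta 2, Zeta 9, Beta 8.
Eta gets 1 under Jefferson and 2 under Webster.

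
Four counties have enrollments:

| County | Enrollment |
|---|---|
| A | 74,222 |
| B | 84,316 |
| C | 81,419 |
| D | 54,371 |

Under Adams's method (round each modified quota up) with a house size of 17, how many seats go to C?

5

Standard divisor 294328/17 ≈ 17313.412; standard quotas: A 4.287, B 4.870, C 4.703, D 3.140.
Rounding up gives 5, 5, 5, 4 = 19 seats, so the divisor must be adjusted.
With modified divisor 19500: modified quotas A 3.806, B 4.324, C 4.175, D 2.788.
Rounding up: A 4, B 5, C 5, D 3 (total 17).
C receives 5.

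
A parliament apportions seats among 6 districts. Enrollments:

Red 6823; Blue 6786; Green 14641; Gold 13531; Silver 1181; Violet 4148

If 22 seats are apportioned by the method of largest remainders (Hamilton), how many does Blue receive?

3

Standard divisor: 47110 ÷ 22 ≈ 2141.364.
Standard quotas: Red 3.1863, Blue 3.1690, Green 6.8372, Gold 6.3189, Silver 0.5515, Violet 1.9371.
Lower quotas: Red 3, Blue 3, Green 6, Gold 6, Silver 0, Violet 1 (sum 19, leaving 3 seats).
Remainders in descending order: Violet 0.9371, Green 0.8372, Silver 0.5515, Gold 0.3189, Red 0.1863, Blue 0.1690.
Largest remainders: Violet, Green, Silver receive the extra seats.
Blue receives 3.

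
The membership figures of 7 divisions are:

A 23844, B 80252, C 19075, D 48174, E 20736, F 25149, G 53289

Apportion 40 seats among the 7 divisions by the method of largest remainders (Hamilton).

Total 270519; standard divisor 270519/40 ≈ 6762.975.
Standard quotas: A 3.5257, B 11.8664, C 2.8205, D 7.1232, E 3.0661, F 3.7186, G 7.8795.
Lower quotas: A 3, B 11, C 2, D 7, E 3, F 3, G 7 (sum 36, leaving 4 seats).
Remainders in descending order: G 0.8795, B 0.8664, C 0.8205, F 0.7186, A 0.5257, D 0.1232, E 0.0661.
The surplus seats go to G, B, C, F.

A=3; B=12; C=3; D=7; E=3; F=4; G=8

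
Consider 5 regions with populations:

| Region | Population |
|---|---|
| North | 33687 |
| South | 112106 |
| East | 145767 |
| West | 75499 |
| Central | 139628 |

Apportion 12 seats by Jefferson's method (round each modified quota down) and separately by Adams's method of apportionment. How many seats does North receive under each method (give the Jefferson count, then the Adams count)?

0 and 1

Jefferson: North 0, South 3, East 4, West 2, Central 3.
Adams: North 1, South 3, East 3, West 2, Central 3.
North gets 0 under Jefferson and 1 under Adams.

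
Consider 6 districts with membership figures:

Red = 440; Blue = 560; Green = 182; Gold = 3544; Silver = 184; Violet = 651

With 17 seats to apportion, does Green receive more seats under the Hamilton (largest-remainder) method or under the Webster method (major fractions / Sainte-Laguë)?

Hamilton: Red 1, Blue 2, Green 0, Gold 11, Silver 1, Violet 2.
Webster: Red 1, Blue 2, Green 1, Gold 10, Silver 1, Violet 2.
Green gets 0 under Hamilton and 1 under Webster.

Webster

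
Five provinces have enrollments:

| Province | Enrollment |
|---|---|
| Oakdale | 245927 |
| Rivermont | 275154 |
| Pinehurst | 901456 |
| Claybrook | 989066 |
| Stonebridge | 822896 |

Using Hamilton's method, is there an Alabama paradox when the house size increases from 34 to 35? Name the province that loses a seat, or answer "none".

At 34 seats: Oakdale 3, Rivermont 3, Pinehurst 9, Claybrook 10, Stonebridge 9.
At 35 seats: Oakdale 2, Rivermont 3, Pinehurst 10, Claybrook 11, Stonebridge 9.
Oakdale drops from 3 to 2.

Oakdale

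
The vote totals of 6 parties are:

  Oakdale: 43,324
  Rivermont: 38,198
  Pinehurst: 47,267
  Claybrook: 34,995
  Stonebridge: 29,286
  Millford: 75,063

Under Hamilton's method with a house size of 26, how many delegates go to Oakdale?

The standard divisor is 268133/26 ≈ 10312.808.
Standard quotas: Oakdale 4.2010, Rivermont 3.7039, Pinehurst 4.5833, Claybrook 3.3934, Stonebridge 2.8398, Millford 7.2786.
Lower quotas: Oakdale 4, Rivermont 3, Pinehurst 4, Claybrook 3, Stonebridge 2, Millford 7 (sum 23, leaving 3 seats).
Remainders in descending order: Stonebridge 0.8398, Rivermont 0.7039, Pinehurst 0.5833, Claybrook 0.3934, Millford 0.2786, Oakdale 0.2010.
The surplus seats go to Stonebridge, Rivermont, Pinehurst.
Oakdale receives 4.

4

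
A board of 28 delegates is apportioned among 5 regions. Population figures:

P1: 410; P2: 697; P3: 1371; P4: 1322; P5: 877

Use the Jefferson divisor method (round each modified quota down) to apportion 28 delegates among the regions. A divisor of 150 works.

With modified divisor 150: modified quotas P1 2.733, P2 4.647, P3 9.140, P4 8.813, P5 5.847.
Rounding down: P1 2, P2 4, P3 9, P4 8, P5 5 (total 28).

P1: 2, P2: 4, P3: 9, P4: 8, P5: 5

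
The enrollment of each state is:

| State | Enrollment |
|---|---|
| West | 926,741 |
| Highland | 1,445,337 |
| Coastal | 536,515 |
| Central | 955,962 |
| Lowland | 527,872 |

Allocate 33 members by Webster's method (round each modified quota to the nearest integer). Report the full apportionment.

West: 7, Highland: 11, Coastal: 4, Central: 7, Lowland: 4

Standard divisor 4392427/33 ≈ 133103.848; standard quotas: West 6.963, Highland 10.859, Coastal 4.031, Central 7.182, Lowland 3.966.
Rounding to the nearest integer gives West 7, Highland 11, Coastal 4, Central 7, Lowland 4 — total 33, matching the house size, so no adjustment is needed.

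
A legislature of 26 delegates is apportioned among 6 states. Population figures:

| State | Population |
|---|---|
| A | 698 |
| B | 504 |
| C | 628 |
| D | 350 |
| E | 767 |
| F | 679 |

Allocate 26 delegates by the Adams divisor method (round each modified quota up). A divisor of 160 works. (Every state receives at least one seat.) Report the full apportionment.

A 5, B 4, C 4, D 3, E 5, F 5

With modified divisor 160: modified quotas A 4.362, B 3.150, C 3.925, D 2.188, E 4.794, F 4.244.
Rounding up: A 5, B 4, C 4, D 3, E 5, F 5 (total 26).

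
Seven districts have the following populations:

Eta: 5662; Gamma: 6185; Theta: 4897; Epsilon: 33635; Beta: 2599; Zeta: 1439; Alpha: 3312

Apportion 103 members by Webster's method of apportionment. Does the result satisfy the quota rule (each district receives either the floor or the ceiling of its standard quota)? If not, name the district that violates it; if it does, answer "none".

Standard quotas: Eta 10.102, Gamma 11.035, Theta 8.737, Epsilon 60.012, Beta 4.637, Zeta 2.567, Alpha 5.909.
Webster allocation: Eta 10, Gamma 11, Theta 9, Epsilon 59, Beta 5, Zeta 3, Alpha 6.
Epsilon has quota 60.012 (lower 60, upper 61) but receives 59 — outside the quota interval.

Epsilon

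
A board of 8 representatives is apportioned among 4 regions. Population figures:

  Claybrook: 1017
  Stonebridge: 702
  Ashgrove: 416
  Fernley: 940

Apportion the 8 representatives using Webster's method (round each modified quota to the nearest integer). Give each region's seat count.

Claybrook 3, Stonebridge 2, Ashgrove 1, Fernley 2

Standard divisor 3075/8 ≈ 384.375; standard quotas: Claybrook 2.646, Stonebridge 1.826, Ashgrove 1.082, Fernley 2.446.
Rounding to the nearest integer gives Claybrook 3, Stonebridge 2, Ashgrove 1, Fernley 2 — total 8, matching the house size, so no adjustment is needed.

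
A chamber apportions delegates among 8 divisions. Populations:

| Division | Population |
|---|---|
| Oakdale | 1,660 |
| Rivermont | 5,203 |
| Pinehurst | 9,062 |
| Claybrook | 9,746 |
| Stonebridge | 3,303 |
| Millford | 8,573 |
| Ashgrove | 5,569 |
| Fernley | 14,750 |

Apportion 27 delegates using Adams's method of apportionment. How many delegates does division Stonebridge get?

Standard divisor 57866/27 ≈ 2143.185; standard quotas: Oakdale 0.775, Rivermont 2.428, Pinehurst 4.228, Claybrook 4.547, Stonebridge 1.541, Millford 4.000, Ashgrove 2.598, Fernley 6.882.
Rounding up gives 1, 3, 5, 5, 2, 5, 3, 7 = 31 seats, so the divisor must be adjusted.
With modified divisor 2500: modified quotas Oakdale 0.664, Rivermont 2.081, Pinehurst 3.625, Claybrook 3.898, Stonebridge 1.321, Millford 3.429, Ashgrove 2.228, Fernley 5.900.
Rounding up: Oakdale 1, Rivermont 3, Pinehurst 4, Claybrook 4, Stonebridge 2, Millford 4, Ashgrove 3, Fernley 6 (total 27).
Stonebridge receives 2.

2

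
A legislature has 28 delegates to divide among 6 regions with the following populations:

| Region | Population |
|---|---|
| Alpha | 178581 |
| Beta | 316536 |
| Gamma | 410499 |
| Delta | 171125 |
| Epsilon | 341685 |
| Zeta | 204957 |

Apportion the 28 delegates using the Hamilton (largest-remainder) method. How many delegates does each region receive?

Standard divisor: 1623383 ÷ 28 ≈ 57977.964.
Standard quotas: Alpha 3.0802, Beta 5.4596, Gamma 7.0803, Delta 2.9516, Epsilon 5.8934, Zeta 3.5351.
Lower quotas: Alpha 3, Beta 5, Gamma 7, Delta 2, Epsilon 5, Zeta 3 (sum 25, leaving 3 seats).
Remainders in descending order: Delta 0.9516, Epsilon 0.8934, Zeta 0.5351, Beta 0.4596, Gamma 0.0803, Alpha 0.0802.
Largest remainders: Delta, Epsilon, Zeta receive the extra seats.

Alpha: 3, Beta: 5, Gamma: 7, Delta: 3, Epsilon: 6, Zeta: 4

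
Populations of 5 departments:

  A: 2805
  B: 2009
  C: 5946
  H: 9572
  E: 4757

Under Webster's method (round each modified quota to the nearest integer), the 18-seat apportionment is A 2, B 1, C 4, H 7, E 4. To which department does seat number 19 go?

B

Priority for the next seat is population ÷ (current seats + 0.5).
Priorities: A 1122.000, B 1339.333, C 1321.333, H 1276.267, E 1057.111.
Highest priority: B.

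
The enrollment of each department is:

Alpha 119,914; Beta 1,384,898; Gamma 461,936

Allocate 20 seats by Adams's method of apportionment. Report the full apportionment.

Alpha 2; Beta 13; Gamma 5

Standard divisor 1966748/20 ≈ 98337.4; standard quotas: Alpha 1.219, Beta 14.083, Gamma 4.697.
Rounding up gives 2, 15, 5 = 22 seats, so the divisor must be adjusted.
With modified divisor 111000: modified quotas Alpha 1.080, Beta 12.477, Gamma 4.162.
Rounding up: Alpha 2, Beta 13, Gamma 5 (total 20).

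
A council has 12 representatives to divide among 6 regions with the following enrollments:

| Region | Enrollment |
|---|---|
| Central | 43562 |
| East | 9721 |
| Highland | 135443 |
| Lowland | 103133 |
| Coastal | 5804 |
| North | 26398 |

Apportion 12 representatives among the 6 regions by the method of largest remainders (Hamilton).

Central 2; East 0; Highland 5; Lowland 4; Coastal 0; North 1

Total 324061; standard divisor 324061/12 ≈ 27005.083.
Standard quotas: Central 1.6131, East 0.3600, Highland 5.0155, Lowland 3.8190, Coastal 0.2149, North 0.9775.
Lower quotas: Central 1, East 0, Highland 5, Lowland 3, Coastal 0, North 0 (sum 9, leaving 3 seats).
Remainders in descending order: North 0.9775, Lowland 0.8190, Central 0.6131, East 0.3600, Coastal 0.2149, Highland 0.0155.
The surplus seats go to North, Lowland, Central.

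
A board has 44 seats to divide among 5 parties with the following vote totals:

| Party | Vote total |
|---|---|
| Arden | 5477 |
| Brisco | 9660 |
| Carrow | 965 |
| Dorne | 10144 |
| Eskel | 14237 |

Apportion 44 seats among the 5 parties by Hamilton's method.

Standard divisor: 40483 ÷ 44 ≈ 920.068.
Standard quotas: Arden 5.9528, Brisco 10.4992, Carrow 1.0488, Dorne 11.0253, Eskel 15.4739.
Lower quotas: Arden 5, Brisco 10, Carrow 1, Dorne 11, Eskel 15 (sum 42, leaving 2 seats).
Remainders in descending order: Arden 0.9528, Brisco 0.4992, Eskel 0.4739, Carrow 0.0488, Dorne 0.0253.
Largest remainders: Arden, Brisco receive the extra seats.

Arden 6; Brisco 11; Carrow 1; Dorne 11; Eskel 15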